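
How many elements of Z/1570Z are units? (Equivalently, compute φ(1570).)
An element a ∈ Z/1570Z is a unit iff gcd(a, 1570) = 1, so the number of units is φ(1570). φ is multiplicative, with φ(p^e) = p^e − p^(e−1). Factorise 1570 = 2 · 5 · 157. Then
  φ(1570) = (2 − 1) · (5 − 1) · (157 − 1) = 1 · 4 · 156 = 624.

Final answer: Z/1570Z has φ(1570) = 624 units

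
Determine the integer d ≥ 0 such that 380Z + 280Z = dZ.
(380, 280) = (20); d = 20

In the PID Z, (a, b) is generated by gcd(a, b). Compute gcd(380, 280) with the extended Euclidean algorithm, tracking rows (r, s, t) with s·380 + t·280 = r:
  row A: (380, 1, 0)   [1·380 + 0·280 = 380]
  row B: (280, 0, 1)   [0·380 + 1·280 = 280]
  380 = 1·280 + 100   → row C = row A − 1·row B = (100, 1, −1)   [check: 1·380 − 1·280 = 100]
  280 = 2·100 + 80   → row D = row B − 2·row C = (80, −2, 3)   [check: −2·380 + 3·280 = 80]
  100 = 1·80 + 20   → row E = row C − 1·row D = (20, 3, −4)   [check: 3·380 − 4·280 = 20]
  80 = 4·20 + 0   → remainder 0, stop. gcd = 20 (last nonzero row E).
So gcd(380, 280) = 20, with Bézout identity 3·380 − 4·280 = 20. Containment (⊇): the Bézout identity exhibits 20 as an element of (380, 280), giving (20) ⊆ (380, 280). Containment (⊆): since 20 | 380 and 20 | 280 (380 = 20·19, 280 = 20·14), every Z-linear combination of 380 and 280 is divisible by 20, so (380, 280) ⊆ (20). Therefore (380, 280) = (20), d = 20.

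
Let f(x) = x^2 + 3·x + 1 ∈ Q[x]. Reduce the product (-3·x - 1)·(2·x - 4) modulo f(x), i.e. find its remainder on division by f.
First multiply in Q[x] without reducing: a · b = -6·x^2 + 10·x + 4. Now divide by f(x) = x^2 + 3·x + 1, eliminating the leading term at each step:
  leading term -6·x^2: subtract (-6)·f(x) = -6·x^2 - 18·x - 6, leaving 28·x + 10
The degree is now < 2, so this is the remainder. Hence a · b ≡ 28·x + 10 in Q[x]/(f).

Final answer: a · b ≡ 28·x + 10 (mod f(x))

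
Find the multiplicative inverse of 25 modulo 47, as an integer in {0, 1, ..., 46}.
25^(−1) ≡ 32 (mod 47)

Apply the extended Euclidean algorithm to (47, 25), tracking rows (r, s, t) with s·47 + t·25 = r. Each division r_prev = q·r_cur + r_new produces the new row as (previous row) − q·(current row):
  row A: (47, 1, 0)   [1·47 + 0·25 = 47]
  row B: (25, 0, 1)   [0·47 + 1·25 = 25]
  47 = 1·25 + 22   → row C = row A − 1·row B = (22, 1, −1)   [check: 1·47 − 1·25 = 22]
  25 = 1·22 + 3   → row D = row B − 1·row C = (3, −1, 2)   [check: −1·47 + 2·25 = 3]
  22 = 7·3 + 1   → row E = row C − 7·row D = (1, 8, −15)   [check: 8·47 − 15·25 = 1]
  3 = 3·1 + 0   → remainder 0, stop. gcd = 1 (last nonzero row E).
The gcd is 1, so 25 is invertible mod 47. The last nonzero row gives 8·47 − 15·25 = 1, so t = −15. So 25^(−1) ≡ −15 ≡ 32 (mod 47). Verify: 25 · 32 = 800 ≡ 1 (mod 47). ✓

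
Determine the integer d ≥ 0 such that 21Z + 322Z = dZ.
(21, 322) = (7); d = 7

In the PID Z, (a, b) is generated by gcd(a, b). Compute gcd(322, 21) with the extended Euclidean algorithm, tracking rows (r, s, t) with s·322 + t·21 = r:
  row A: (322, 1, 0)   [1·322 + 0·21 = 322]
  row B: (21, 0, 1)   [0·322 + 1·21 = 21]
  322 = 15·21 + 7   → row C = row A − 15·row B = (7, 1, −15)   [check: 1·322 − 15·21 = 7]
  21 = 3·7 + 0   → remainder 0, stop. gcd = 7 (last nonzero row C).
So gcd(21, 322) = 7, with Bézout identity 1·322 − 15·21 = 7. Containment (⊇): the Bézout identity exhibits 7 as an element of (21, 322), giving (7) ⊆ (21, 322). Containment (⊆): since 7 | 21 and 7 | 322 (21 = 7·3, 322 = 7·46), every Z-linear combination of 21 and 322 is divisible by 7, so (21, 322) ⊆ (7). Therefore (21, 322) = (7), d = 7.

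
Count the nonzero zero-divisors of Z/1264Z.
Z/1264Z has 639 nonzero zero-divisors

In Z/1264Z each nonzero element is either a unit (gcd with 1264 is 1) or a zero-divisor (gcd > 1). The number of units is φ(1264): factorise 1264 = 2^4 · 79, so φ(1264) = (2^4 − 2^3) · (79 − 1) = 8 · 78 = 624. The nonzero elements number 1264 − 1 = 1263. Hence the nonzero zero-divisors number 1263 − 624 = 639.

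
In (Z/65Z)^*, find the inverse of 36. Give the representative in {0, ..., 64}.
Apply the extended Euclidean algorithm to (65, 36), tracking rows (r, s, t) with s·65 + t·36 = r. Each division r_prev = q·r_cur + r_new produces the new row as (previous row) − q·(current row):
  row A: (65, 1, 0)   [1·65 + 0·36 = 65]
  row B: (36, 0, 1)   [0·65 + 1·36 = 36]
  65 = 1·36 + 29   → row C = row A − 1·row B = (29, 1, −1)   [check: 1·65 − 1·36 = 29]
  36 = 1·29 + 7   → row D = row B − 1·row C = (7, −1, 2)   [check: −1·65 + 2·36 = 7]
  29 = 4·7 + 1   → row E = row C − 4·row D = (1, 5, −9)   [check: 5·65 − 9·36 = 1]
  7 = 7·1 + 0   → remainder 0, stop. gcd = 1 (last nonzero row E).
The gcd is 1, so 36 is invertible mod 65. The last nonzero row gives 5·65 − 9·36 = 1, so t = −9. So 36^(−1) ≡ −9 ≡ 56 (mod 65). Verify: 36 · 56 = 2016 ≡ 1 (mod 65). ✓

Final answer: 36^(−1) ≡ 56 (mod 65)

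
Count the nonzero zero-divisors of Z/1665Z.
In Z/1665Z each nonzero element is either a unit (gcd with 1665 is 1) or a zero-divisor (gcd > 1). The number of units is φ(1665): factorise 1665 = 3^2 · 5 · 37, so φ(1665) = (3^2 − 3^1) · (5 − 1) · (37 − 1) = 6 · 4 · 36 = 864. The nonzero elements number 1665 − 1 = 1664. Hence the nonzero zero-divisors number 1664 − 864 = 800.

Final answer: Z/1665Z has 800 nonzero zero-divisors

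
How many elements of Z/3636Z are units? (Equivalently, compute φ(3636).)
An element a ∈ Z/3636Z is a unit iff gcd(a, 3636) = 1, so the number of units is φ(3636). φ is multiplicative, with φ(p^e) = p^e − p^(e−1). Factorise 3636 = 2^2 · 3^2 · 101. Then
  φ(3636) = (2^2 − 2^1) · (3^2 − 3^1) · (101 − 1) = 2 · 6 · 100 = 1200.

Final answer: Z/3636Z has φ(3636) = 1200 units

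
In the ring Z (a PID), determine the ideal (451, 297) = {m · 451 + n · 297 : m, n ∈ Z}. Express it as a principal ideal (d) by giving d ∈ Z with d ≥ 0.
(451, 297) = (11); d = 11

In the PID Z, (a, b) is generated by gcd(a, b). Compute gcd(451, 297) with the extended Euclidean algorithm, tracking rows (r, s, t) with s·451 + t·297 = r:
  row A: (451, 1, 0)   [1·451 + 0·297 = 451]
  row B: (297, 0, 1)   [0·451 + 1·297 = 297]
  451 = 1·297 + 154   → row C = row A − 1·row B = (154, 1, −1)   [check: 1·451 − 1·297 = 154]
  297 = 1·154 + 143   → row D = row B − 1·row C = (143, −1, 2)   [check: −1·451 + 2·297 = 143]
  154 = 1·143 + 11   → row E = row C − 1·row D = (11, 2, −3)   [check: 2·451 − 3·297 = 11]
  143 = 13·11 + 0   → remainder 0, stop. gcd = 11 (last nonzero row E).
So gcd(451, 297) = 11, with Bézout identity 2·451 − 3·297 = 11. Containment (⊇): the Bézout identity exhibits 11 as an element of (451, 297), giving (11) ⊆ (451, 297). Containment (⊆): since 11 | 451 and 11 | 297 (451 = 11·41, 297 = 11·27), every Z-linear combination of 451 and 297 is divisible by 11, so (451, 297) ⊆ (11). Therefore (451, 297) = (11), d = 11.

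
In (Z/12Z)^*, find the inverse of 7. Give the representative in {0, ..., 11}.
7^(−1) ≡ 7 (mod 12)

Apply the extended Euclidean algorithm to (12, 7), tracking rows (r, s, t) with s·12 + t·7 = r. Each division r_prev = q·r_cur + r_new produces the new row as (previous row) − q·(current row):
  row A: (12, 1, 0)   [1·12 + 0·7 = 12]
  row B: (7, 0, 1)   [0·12 + 1·7 = 7]
  12 = 1·7 + 5   → row C = row A − 1·row B = (5, 1, −1)   [check: 1·12 − 1·7 = 5]
  7 = 1·5 + 2   → row D = row B − 1·row C = (2, −1, 2)   [check: −1·12 + 2·7 = 2]
  5 = 2·2 + 1   → row E = row C − 2·row D = (1, 3, −5)   [check: 3·12 − 5·7 = 1]
  2 = 2·1 + 0   → remainder 0, stop. gcd = 1 (last nonzero row E).
The gcd is 1, so 7 is invertible mod 12. The last nonzero row gives 3·12 − 5·7 = 1, so t = −5. So 7^(−1) ≡ −5 ≡ 7 (mod 12). Verify: 7 · 7 = 49 ≡ 1 (mod 12). ✓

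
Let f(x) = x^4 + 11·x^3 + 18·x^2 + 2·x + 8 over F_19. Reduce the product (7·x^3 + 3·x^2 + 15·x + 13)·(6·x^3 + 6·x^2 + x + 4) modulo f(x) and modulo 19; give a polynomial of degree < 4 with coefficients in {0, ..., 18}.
a · b ≡ 17·x^3 + 3·x^2 + 2·x + 14 (mod f(x))

Multiply as integer polynomials: a · b = 42·x^6 + 60·x^5 + 115·x^4 + 199·x^3 + 105·x^2 + 73·x + 52. Reducing coefficients mod 19: a · b ≡ 4·x^6 + 3·x^5 + x^4 + 9·x^3 + 10·x^2 + 16·x + 14. Now divide by f(x) = x^4 + 11·x^3 + 18·x^2 + 2·x + 8 in F_19[x], eliminating the leading term at each step:
  leading term 4·x^6: subtract (4·x^2)·f(x) = 4·x^6 + 6·x^5 + 15·x^4 + 8·x^3 + 13·x^2, leaving 16·x^5 + 5·x^4 + x^3 + 16·x^2 + 16·x + 14 (coefficients mod 19)
  leading term 16·x^5: subtract (16·x)·f(x) = 16·x^5 + 5·x^4 + 3·x^3 + 13·x^2 + 14·x, leaving 17·x^3 + 3·x^2 + 2·x + 14 (coefficients mod 19)
The degree is now < 4, so this is the remainder. Hence a · b ≡ 17·x^3 + 3·x^2 + 2·x + 14 in F_19[x]/(f).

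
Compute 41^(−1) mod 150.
Apply the extended Euclidean algorithm to (150, 41), tracking rows (r, s, t) with s·150 + t·41 = r. Each division r_prev = q·r_cur + r_new produces the new row as (previous row) − q·(current row):
  row A: (150, 1, 0)   [1·150 + 0·41 = 150]
  row B: (41, 0, 1)   [0·150 + 1·41 = 41]
  150 = 3·41 + 27   → row C = row A − 3·row B = (27, 1, −3)   [check: 1·150 − 3·41 = 27]
  41 = 1·27 + 14   → row D = row B − 1·row C = (14, −1, 4)   [check: −1·150 + 4·41 = 14]
  27 = 1·14 + 13   → row E = row C − 1·row D = (13, 2, −7)   [check: 2·150 − 7·41 = 13]
  14 = 1·13 + 1   → row F = row D − 1·row E = (1, −3, 11)   [check: −3·150 + 11·41 = 1]
  13 = 13·1 + 0   → remainder 0, stop. gcd = 1 (last nonzero row F).
The gcd is 1, so 41 is invertible mod 150. The last nonzero row gives −3·150 + 11·41 = 1, so t = 11. So 41^(−1) ≡ 11 (mod 150). Verify: 41 · 11 = 451 ≡ 1 (mod 150). ✓

Final answer: 41^(−1) ≡ 11 (mod 150)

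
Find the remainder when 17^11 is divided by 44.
17

Use repeated squaring. Binary(11) = 1011. Walk through the bits of the exponent 11 left-to-right: at each bit after the leading one, square the running value, then multiply by 17 if the bit is 1 (always reducing mod 44):
  bit 1 = 1 (leading): start with 17.
  bit 2 = 0: square 17^2 = 289 ≡ 25 (mod 44).
  bit 3 = 1: square 25^2 = 625 ≡ 9; bit is 1, so multiply 9·17 = 153 ≡ 21 (mod 44).
  bit 4 = 1: square 21^2 = 441 ≡ 1; bit is 1, so multiply 1·17 = 17 (mod 44).
Final value: 17^11 ≡ 17 (mod 44).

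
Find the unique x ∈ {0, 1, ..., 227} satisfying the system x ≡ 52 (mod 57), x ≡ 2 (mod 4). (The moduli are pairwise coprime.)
The moduli 57, 4 are pairwise coprime, so by the CRT there is a unique solution mod 57·4 = 228.
Solve by successive substitution. Start with x ≡ 52 (mod 57).
  Combine with x ≡ 2 (mod 4): write x = 52 + 57·t and require 52 + 57·t ≡ 2 (mod 4), i.e. 57·t ≡ 2 − 52 ≡ 2 (mod 4). Since 57^(−1) ≡ 1 (mod 4) (57 ≡ 1 (mod 4)), t ≡ 1·2 ≡ 2 (mod 4). So x ≡ 52 + 57·2 = 166 (mod 228).
Unique solution in [0, 228): x = 166.

Final answer: x ≡ 166 (mod 228); the representative in [0, 228) is 166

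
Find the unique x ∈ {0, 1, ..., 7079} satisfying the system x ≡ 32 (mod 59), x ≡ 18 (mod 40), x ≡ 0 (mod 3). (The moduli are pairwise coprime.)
The moduli 59, 40, 3 are pairwise coprime, so by the CRT there is a unique solution mod 59·40·3 = 7080.
Solve by successive substitution. Start with x ≡ 32 (mod 59).
  Combine with x ≡ 18 (mod 40): write x = 32 + 59·t and require 32 + 59·t ≡ 18 (mod 40), i.e. 59·t ≡ 18 − 32 ≡ 26 (mod 40). Since 59^(−1) ≡ 19 (mod 40) (59 ≡ 19 (mod 40)), t ≡ 19·26 ≡ 14 (mod 40). So x ≡ 32 + 59·14 = 858 (mod 2360).
  Combine with x ≡ 0 (mod 3): write x = 858 + 2360·t and require 858 + 2360·t ≡ 0 (mod 3), i.e. 2360·t ≡ 0 − 858 ≡ 0 (mod 3). Since 2360^(−1) ≡ 2 (mod 3) (2360 ≡ 2 (mod 3)), t ≡ 2·0 ≡ 0 (mod 3). So x ≡ 858 + 2360·0 = 858 (mod 7080).
Unique solution in [0, 7080): x = 858.

Final answer: x ≡ 858 (mod 7080); the representative in [0, 7080) is 858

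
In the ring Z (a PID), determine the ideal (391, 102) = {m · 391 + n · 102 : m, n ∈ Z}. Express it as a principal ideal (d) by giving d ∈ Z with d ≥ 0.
(391, 102) = (17); d = 17

In the PID Z, (a, b) is generated by gcd(a, b). Compute gcd(391, 102) with the extended Euclidean algorithm, tracking rows (r, s, t) with s·391 + t·102 = r:
  row A: (391, 1, 0)   [1·391 + 0·102 = 391]
  row B: (102, 0, 1)   [0·391 + 1·102 = 102]
  391 = 3·102 + 85   → row C = row A − 3·row B = (85, 1, −3)   [check: 1·391 − 3·102 = 85]
  102 = 1·85 + 17   → row D = row B − 1·row C = (17, −1, 4)   [check: −1·391 + 4·102 = 17]
  85 = 5·17 + 0   → remainder 0, stop. gcd = 17 (last nonzero row D).
So gcd(391, 102) = 17, with Bézout identity −1·391 + 4·102 = 17. Containment (⊇): the Bézout identity exhibits 17 as an element of (391, 102), giving (17) ⊆ (391, 102). Containment (⊆): since 17 | 391 and 17 | 102 (391 = 17·23, 102 = 17·6), every Z-linear combination of 391 and 102 is divisible by 17, so (391, 102) ⊆ (17). Therefore (391, 102) = (17), d = 17.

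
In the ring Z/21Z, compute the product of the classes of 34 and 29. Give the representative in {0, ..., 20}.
Reduce the factors first: 34 ≡ 13, 29 ≡ 8 (mod 21), so 34 · 29 ≡ 13 · 8 (mod 21). 13 · 8 = 104. Dividing by 21: 104 = 4·21 + 20. So (34 · 29) mod 21 = 20.

Final answer: 20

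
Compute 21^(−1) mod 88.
Apply the extended Euclidean algorithm to (88, 21), tracking rows (r, s, t) with s·88 + t·21 = r. Each division r_prev = q·r_cur + r_new produces the new row as (previous row) − q·(current row):
  row A: (88, 1, 0)   [1·88 + 0·21 = 88]
  row B: (21, 0, 1)   [0·88 + 1·21 = 21]
  88 = 4·21 + 4   → row C = row A − 4·row B = (4, 1, −4)   [check: 1·88 − 4·21 = 4]
  21 = 5·4 + 1   → row D = row B − 5·row C = (1, −5, 21)   [check: −5·88 + 21·21 = 1]
  4 = 4·1 + 0   → remainder 0, stop. gcd = 1 (last nonzero row D).
The gcd is 1, so 21 is invertible mod 88. The last nonzero row gives −5·88 + 21·21 = 1, so t = 21. So 21^(−1) ≡ 21 (mod 88). Verify: 21 · 21 = 441 ≡ 1 (mod 88). ✓

Final answer: 21^(−1) ≡ 21 (mod 88)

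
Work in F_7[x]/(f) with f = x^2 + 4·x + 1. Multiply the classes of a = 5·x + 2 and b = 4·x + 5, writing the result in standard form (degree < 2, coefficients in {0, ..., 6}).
Multiply as integer polynomials: a · b = 20·x^2 + 33·x + 10. Reducing coefficients mod 7: a · b ≡ 6·x^2 + 5·x + 3. Now divide by f(x) = x^2 + 4·x + 1 in F_7[x], eliminating the leading term at each step:
  leading term 6·x^2: subtract (6)·f(x) = 6·x^2 + 3·x + 6, leaving 2·x + 4 (coefficients mod 7)
The degree is now < 2, so this is the remainder. Hence a · b ≡ 2·x + 4 in F_7[x]/(f).

Final answer: a · b ≡ 2·x + 4 (mod f(x))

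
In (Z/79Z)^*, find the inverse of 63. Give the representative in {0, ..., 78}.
Apply the extended Euclidean algorithm to (79, 63), tracking rows (r, s, t) with s·79 + t·63 = r. Each division r_prev = q·r_cur + r_new produces the new row as (previous row) − q·(current row):
  row A: (79, 1, 0)   [1·79 + 0·63 = 79]
  row B: (63, 0, 1)   [0·79 + 1·63 = 63]
  79 = 1·63 + 16   → row C = row A − 1·row B = (16, 1, −1)   [check: 1·79 − 1·63 = 16]
  63 = 3·16 + 15   → row D = row B − 3·row C = (15, −3, 4)   [check: −3·79 + 4·63 = 15]
  16 = 1·15 + 1   → row E = row C − 1·row D = (1, 4, −5)   [check: 4·79 − 5·63 = 1]
  15 = 15·1 + 0   → remainder 0, stop. gcd = 1 (last nonzero row E).
The gcd is 1, so 63 is invertible mod 79. The last nonzero row gives 4·79 − 5·63 = 1, so t = −5. So 63^(−1) ≡ −5 ≡ 74 (mod 79). Verify: 63 · 74 = 4662 ≡ 1 (mod 79). ✓

Final answer: 63^(−1) ≡ 74 (mod 79)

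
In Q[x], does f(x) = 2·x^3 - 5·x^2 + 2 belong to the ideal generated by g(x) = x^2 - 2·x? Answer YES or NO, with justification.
In Q[x] the ideal (g) consists of all multiples of g, so f ∈ (g) iff g | f, i.e. iff the remainder of f on division by g is 0. Divide f by g (g is monic, so eliminate the leading term of the running remainder at each step):
  leading term 2·x^3: subtract (2·x)·g(x) = 2·x^3 - 4·x^2, leaving 2 - x^2
  leading term -x^2: subtract (-1)·g(x) = -x^2 + 2·x, leaving 2 - 2·x
The remainder r(x) = 2 - 2·x ≠ 0 (and deg r < deg g), so g ∤ f, i.e. f ∉ (g).

Final answer: NO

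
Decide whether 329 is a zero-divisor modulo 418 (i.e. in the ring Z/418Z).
NO

gcd(329, 418) = 1, so 329 is a unit in Z/418Z (it has a multiplicative inverse). A unit cannot be a zero-divisor: if 329·b ≡ 0 then multiplying both sides by 329^(−1) gives b ≡ 0. So 329 is not a zero-divisor.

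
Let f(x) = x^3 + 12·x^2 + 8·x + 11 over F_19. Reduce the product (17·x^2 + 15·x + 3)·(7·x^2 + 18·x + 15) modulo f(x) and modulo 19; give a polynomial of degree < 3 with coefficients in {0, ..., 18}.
a · b ≡ 18·x^2 + 3 (mod f(x))

Multiply as integer polynomials: a · b = 119·x^4 + 411·x^3 + 546·x^2 + 279·x + 45. Reducing coefficients mod 19: a · b ≡ 5·x^4 + 12·x^3 + 14·x^2 + 13·x + 7. Now divide by f(x) = x^3 + 12·x^2 + 8·x + 11 in F_19[x], eliminating the leading term at each step:
  leading term 5·x^4: subtract (5·x)·f(x) = 5·x^4 + 3·x^3 + 2·x^2 + 17·x, leaving 9·x^3 + 12·x^2 + 15·x + 7 (coefficients mod 19)
  leading term 9·x^3: subtract (9)·f(x) = 9·x^3 + 13·x^2 + 15·x + 4, leaving 18·x^2 + 3 (coefficients mod 19)
The degree is now < 3, so this is the remainder. Hence a · b ≡ 18·x^2 + 3 in F_19[x]/(f).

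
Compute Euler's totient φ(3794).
φ is multiplicative, with φ(p^e) = p^e − p^(e−1). Factorise 3794 = 2 · 7 · 271. Then
  φ(3794) = (2 − 1) · (7 − 1) · (271 − 1) = 1 · 6 · 270 = 1620.

Final answer: φ(3794) = 1620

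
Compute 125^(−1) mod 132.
125^(−1) ≡ 113 (mod 132)

Apply the extended Euclidean algorithm to (132, 125), tracking rows (r, s, t) with s·132 + t·125 = r. Each division r_prev = q·r_cur + r_new produces the new row as (previous row) − q·(current row):
  row A: (132, 1, 0)   [1·132 + 0·125 = 132]
  row B: (125, 0, 1)   [0·132 + 1·125 = 125]
  132 = 1·125 + 7   → row C = row A − 1·row B = (7, 1, −1)   [check: 1·132 − 1·125 = 7]
  125 = 17·7 + 6   → row D = row B − 17·row C = (6, −17, 18)   [check: −17·132 + 18·125 = 6]
  7 = 1·6 + 1   → row E = row C − 1·row D = (1, 18, −19)   [check: 18·132 − 19·125 = 1]
  6 = 6·1 + 0   → remainder 0, stop. gcd = 1 (last nonzero row E).
The gcd is 1, so 125 is invertible mod 132. The last nonzero row gives 18·132 − 19·125 = 1, so t = −19. So 125^(−1) ≡ −19 ≡ 113 (mod 132). Verify: 125 · 113 = 14125 ≡ 1 (mod 132). ✓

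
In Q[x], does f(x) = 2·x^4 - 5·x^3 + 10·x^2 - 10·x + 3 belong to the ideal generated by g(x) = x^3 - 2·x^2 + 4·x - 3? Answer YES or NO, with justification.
In Q[x] the ideal (g) consists of all multiples of g, so f ∈ (g) iff g | f, i.e. iff the remainder of f on division by g is 0. Divide f by g (g is monic, so eliminate the leading term of the running remainder at each step):
  leading term 2·x^4: subtract (2·x)·g(x) = 2·x^4 - 4·x^3 + 8·x^2 - 6·x, leaving -x^3 + 2·x^2 - 4·x + 3
  leading term -x^3: subtract (-1)·g(x) = -x^3 + 2·x^2 - 4·x + 3, leaving 0
The remainder is 0, so f(x) = g(x) · h(x) with h(x) = 2·x - 1. Hence g | f, i.e. f ∈ (g).

Final answer: YES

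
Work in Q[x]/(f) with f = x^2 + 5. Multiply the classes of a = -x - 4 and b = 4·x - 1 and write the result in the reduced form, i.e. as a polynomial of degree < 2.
First multiply in Q[x] without reducing: a · b = -4·x^2 - 15·x + 4. Now divide by f(x) = x^2 + 5, eliminating the leading term at each step:
  leading term -4·x^2: subtract (-4)·f(x) = -4·x^2 - 20, leaving 24 - 15·x
The degree is now < 2, so this is the remainder. Hence a · b ≡ 24 - 15·x in Q[x]/(f).

Final answer: a · b ≡ 24 - 15·x (mod f(x))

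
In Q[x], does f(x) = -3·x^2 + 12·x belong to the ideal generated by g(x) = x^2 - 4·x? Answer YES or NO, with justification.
YES

In Q[x] the ideal (g) consists of all multiples of g, so f ∈ (g) iff g | f, i.e. iff the remainder of f on division by g is 0. Divide f by g (g is monic, so eliminate the leading term of the running remainder at each step):
  leading term -3·x^2: subtract (-3)·g(x) = -3·x^2 + 12·x, leaving 0
The remainder is 0, so f(x) = g(x) · h(x) with h(x) = -3. Hence g | f, i.e. f ∈ (g).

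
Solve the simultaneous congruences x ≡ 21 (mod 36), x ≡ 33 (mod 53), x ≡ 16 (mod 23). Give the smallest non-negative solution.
The moduli 36, 53, 23 are pairwise coprime, so by the CRT there is a unique solution mod 36·53·23 = 43884.
Solve by successive substitution. Start with x ≡ 21 (mod 36).
  Combine with x ≡ 33 (mod 53): write x = 21 + 36·t and require 21 + 36·t ≡ 33 (mod 53), i.e. 36·t ≡ 33 − 21 ≡ 12 (mod 53). Since 36^(−1) ≡ 28 (mod 53), t ≡ 28·12 ≡ 18 (mod 53). So x ≡ 21 + 36·18 = 669 (mod 1908).
  Combine with x ≡ 16 (mod 23): write x = 669 + 1908·t and require 669 + 1908·t ≡ 16 (mod 23), i.e. 1908·t ≡ 16 − 669 ≡ 14 (mod 23). Since 1908^(−1) ≡ 22 (mod 23) (1908 ≡ 22 (mod 23)), t ≡ 22·14 ≡ 9 (mod 23). So x ≡ 669 + 1908·9 = 17841 (mod 43884).
Unique solution in [0, 43884): x = 17841.

Final answer: x ≡ 17841 (mod 43884); the representative in [0, 43884) is 17841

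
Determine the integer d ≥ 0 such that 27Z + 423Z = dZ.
In the PID Z, (a, b) is generated by gcd(a, b). Compute gcd(423, 27) with the extended Euclidean algorithm, tracking rows (r, s, t) with s·423 + t·27 = r:
  row A: (423, 1, 0)   [1·423 + 0·27 = 423]
  row B: (27, 0, 1)   [0·423 + 1·27 = 27]
  423 = 15·27 + 18   → row C = row A − 15·row B = (18, 1, −15)   [check: 1·423 − 15·27 = 18]
  27 = 1·18 + 9   → row D = row B − 1·row C = (9, −1, 16)   [check: −1·423 + 16·27 = 9]
  18 = 2·9 + 0   → remainder 0, stop. gcd = 9 (last nonzero row D).
So gcd(27, 423) = 9, with Bézout identity −1·423 + 16·27 = 9. Containment (⊇): the Bézout identity exhibits 9 as an element of (27, 423), giving (9) ⊆ (27, 423). Containment (⊆): since 9 | 27 and 9 | 423 (27 = 9·3, 423 = 9·47), every Z-linear combination of 27 and 423 is divisible by 9, so (27, 423) ⊆ (9). Therefore (27, 423) = (9), d = 9.

Final answer: (27, 423) = (9); d = 9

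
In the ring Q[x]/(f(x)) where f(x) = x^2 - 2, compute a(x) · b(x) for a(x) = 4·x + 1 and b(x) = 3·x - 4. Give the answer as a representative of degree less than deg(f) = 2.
First multiply in Q[x] without reducing: a · b = 12·x^2 - 13·x - 4. Now divide by f(x) = x^2 - 2, eliminating the leading term at each step:
  leading term 12·x^2: subtract (12)·f(x) = 12·x^2 - 24, leaving 20 - 13·x
The degree is now < 2, so this is the remainder. Hence a · b ≡ 20 - 13·x in Q[x]/(f).

Final answer: a · b ≡ 20 - 13·x (mod f(x))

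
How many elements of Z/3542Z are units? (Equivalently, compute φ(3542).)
Z/3542Z has φ(3542) = 1320 units

An element a ∈ Z/3542Z is a unit iff gcd(a, 3542) = 1, so the number of units is φ(3542). φ is multiplicative, with φ(p^e) = p^e − p^(e−1). Factorise 3542 = 2 · 7 · 11 · 23. Then
  φ(3542) = (2 − 1) · (7 − 1) · (11 − 1) · (23 − 1) = 1 · 6 · 10 · 22 = 1320.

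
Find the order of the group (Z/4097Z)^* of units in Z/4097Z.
(Z/4097Z)^* consists of the classes a with gcd(a, 4097) = 1, so its order is φ(4097). φ is multiplicative, with φ(p^e) = p^e − p^(e−1). Factorise 4097 = 17 · 241. Then
  φ(4097) = (17 − 1) · (241 − 1) = 16 · 240 = 3840.
Thus |(Z/4097Z)^*| = 3840.

Final answer: |(Z/4097Z)^*| = 3840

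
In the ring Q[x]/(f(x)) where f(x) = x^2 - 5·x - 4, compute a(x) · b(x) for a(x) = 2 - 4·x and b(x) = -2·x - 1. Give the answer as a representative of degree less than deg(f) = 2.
First multiply in Q[x] without reducing: a · b = 8·x^2 - 2. Now divide by f(x) = x^2 - 5·x - 4, eliminating the leading term at each step:
  leading term 8·x^2: subtract (8)·f(x) = 8·x^2 - 40·x - 32, leaving 40·x + 30
The degree is now < 2, so this is the remainder. Hence a · b ≡ 40·x + 30 in Q[x]/(f).

Final answer: a · b ≡ 40·x + 30 (mod f(x))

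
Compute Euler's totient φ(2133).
φ is multiplicative, with φ(p^e) = p^e − p^(e−1). Factorise 2133 = 3^3 · 79. Then
  φ(2133) = (3^3 − 3^2) · (79 − 1) = 18 · 78 = 1404.

Final answer: φ(2133) = 1404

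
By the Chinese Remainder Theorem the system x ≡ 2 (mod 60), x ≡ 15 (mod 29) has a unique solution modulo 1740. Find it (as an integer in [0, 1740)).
The moduli 60, 29 are pairwise coprime, so by the CRT there is a unique solution mod 60·29 = 1740.
Solve by successive substitution. Start with x ≡ 2 (mod 60).
  Combine with x ≡ 15 (mod 29): write x = 2 + 60·t and require 2 + 60·t ≡ 15 (mod 29), i.e. 60·t ≡ 15 − 2 ≡ 13 (mod 29). Since 60^(−1) ≡ 15 (mod 29) (60 ≡ 2 (mod 29)), t ≡ 15·13 ≡ 21 (mod 29). So x ≡ 2 + 60·21 = 1262 (mod 1740).
Unique solution in [0, 1740): x = 1262.

Final answer: x ≡ 1262 (mod 1740); the representative in [0, 1740) is 1262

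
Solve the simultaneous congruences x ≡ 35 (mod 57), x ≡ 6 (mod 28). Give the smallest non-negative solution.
The moduli 57, 28 are pairwise coprime, so by the CRT there is a unique solution mod 57·28 = 1596.
Solve by successive substitution. Start with x ≡ 35 (mod 57).
  Combine with x ≡ 6 (mod 28): write x = 35 + 57·t and require 35 + 57·t ≡ 6 (mod 28), i.e. 57·t ≡ 6 − 35 ≡ 27 (mod 28). Since 57^(−1) ≡ 1 (mod 28) (57 ≡ 1 (mod 28)), t ≡ 1·27 ≡ 27 (mod 28). So x ≡ 35 + 57·27 = 1574 (mod 1596).
Unique solution in [0, 1596): x = 1574.

Final answer: x ≡ 1574 (mod 1596); the representative in [0, 1596) is 1574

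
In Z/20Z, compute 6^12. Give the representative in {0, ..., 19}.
16

Use repeated squaring. Binary(12) = 1100. Walk through the bits of the exponent 12 left-to-right: at each bit after the leading one, square the running value, then multiply by 6 if the bit is 1 (always reducing mod 20):
  bit 1 = 1 (leading): start with 6.
  bit 2 = 1: square 6^2 = 36 ≡ 16; bit is 1, so multiply 16·6 = 96 ≡ 16 (mod 20).
  bit 3 = 0: square 16^2 = 256 ≡ 16 (mod 20).
  bit 4 = 0: square 16^2 = 256 ≡ 16 (mod 20).
Final value: 6^12 ≡ 16 (mod 20).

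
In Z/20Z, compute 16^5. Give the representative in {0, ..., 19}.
16

Use repeated squaring. Binary(5) = 101. Walk through the bits of the exponent 5 left-to-right: at each bit after the leading one, square the running value, then multiply by 16 if the bit is 1 (always reducing mod 20):
  bit 1 = 1 (leading): start with 16.
  bit 2 = 0: square 16^2 = 256 ≡ 16 (mod 20).
  bit 3 = 1: square 16^2 = 256 ≡ 16; bit is 1, so multiply 16·16 = 256 ≡ 16 (mod 20).
Final value: 16^5 ≡ 16 (mod 20).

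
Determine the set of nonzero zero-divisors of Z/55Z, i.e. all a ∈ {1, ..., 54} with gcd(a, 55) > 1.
An element a ∈ Z/55Z (with a ≠ 0) is a zero-divisor iff gcd(a, 55) > 1 (because a is a unit precisely when gcd(a, n) = 1, and in Z/nZ every nonzero, non-unit element is a zero-divisor). Scan a = 1, ..., 54 and keep those with gcd(a, 55) > 1:
  gcd(5, 55) = 5, gcd(10, 55) = 5, gcd(11, 55) = 11, gcd(15, 55) = 5, gcd(20, 55) = 5, gcd(22, 55) = 11, gcd(25, 55) = 5, gcd(30, 55) = 5, gcd(33, 55) = 11, gcd(35, 55) = 5, gcd(40, 55) = 5, gcd(44, 55) = 11, gcd(45, 55) = 5, gcd(50, 55) = 5.
All other a ∈ {1, ..., 54} have gcd(a, 55) = 1 and are units. So the nonzero zero-divisors are exactly the 14 values of a appearing in this scan.

Final answer: nonzero zero-divisors of Z/55Z = {5, 10, 11, 15, 20, 22, 25, 30, 33, 35, 40, 44, 45, 50}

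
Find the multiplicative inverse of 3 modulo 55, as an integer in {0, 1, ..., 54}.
Apply the extended Euclidean algorithm to (55, 3), tracking rows (r, s, t) with s·55 + t·3 = r. Each division r_prev = q·r_cur + r_new produces the new row as (previous row) − q·(current row):
  row A: (55, 1, 0)   [1·55 + 0·3 = 55]
  row B: (3, 0, 1)   [0·55 + 1·3 = 3]
  55 = 18·3 + 1   → row C = row A − 18·row B = (1, 1, −18)   [check: 1·55 − 18·3 = 1]
  3 = 3·1 + 0   → remainder 0, stop. gcd = 1 (last nonzero row C).
The gcd is 1, so 3 is invertible mod 55. The last nonzero row gives 1·55 − 18·3 = 1, so t = −18. So 3^(−1) ≡ −18 ≡ 37 (mod 55). Verify: 3 · 37 = 111 ≡ 1 (mod 55). ✓

Final answer: 3^(−1) ≡ 37 (mod 55)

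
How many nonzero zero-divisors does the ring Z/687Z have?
In Z/687Z each nonzero element is either a unit (gcd with 687 is 1) or a zero-divisor (gcd > 1). The number of units is φ(687): factorise 687 = 3 · 229, so φ(687) = (3 − 1) · (229 − 1) = 2 · 228 = 456. The nonzero elements number 687 − 1 = 686. Hence the nonzero zero-divisors number 686 − 456 = 230.

Final answer: Z/687Z has 230 nonzero zero-divisors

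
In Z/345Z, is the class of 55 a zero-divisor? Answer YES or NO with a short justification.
YES

gcd(55, 345) = 5 > 1, so 55 is not a unit in Z/345Z. In Z/nZ every nonzero non-unit is a zero-divisor: explicitly, take b = 345/gcd = 69 ≠ 0 (mod 345); then 55·69 = 3795 = 11·345, i.e. 55·69 ≡ 0 (mod 345). So 55 is a zero-divisor.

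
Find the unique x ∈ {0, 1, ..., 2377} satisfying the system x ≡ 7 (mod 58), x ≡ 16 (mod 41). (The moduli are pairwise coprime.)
The moduli 58, 41 are pairwise coprime, so by the CRT there is a unique solution mod 58·41 = 2378.
Solve by successive substitution. Start with x ≡ 7 (mod 58).
  Combine with x ≡ 16 (mod 41): write x = 7 + 58·t and require 7 + 58·t ≡ 16 (mod 41), i.e. 58·t ≡ 16 − 7 ≡ 9 (mod 41). Since 58^(−1) ≡ 29 (mod 41) (58 ≡ 17 (mod 41)), t ≡ 29·9 ≡ 15 (mod 41). So x ≡ 7 + 58·15 = 877 (mod 2378).
Unique solution in [0, 2378): x = 877.

Final answer: x ≡ 877 (mod 2378); the representative in [0, 2378) is 877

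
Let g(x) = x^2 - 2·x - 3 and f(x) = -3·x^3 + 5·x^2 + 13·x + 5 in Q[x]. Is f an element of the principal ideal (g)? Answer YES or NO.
NO

In Q[x] the ideal (g) consists of all multiples of g, so f ∈ (g) iff g | f, i.e. iff the remainder of f on division by g is 0. Divide f by g (g is monic, so eliminate the leading term of the running remainder at each step):
  leading term -3·x^3: subtract (-3·x)·g(x) = -3·x^3 + 6·x^2 + 9·x, leaving -x^2 + 4·x + 5
  leading term -x^2: subtract (-1)·g(x) = -x^2 + 2·x + 3, leaving 2·x + 2
The remainder r(x) = 2·x + 2 ≠ 0 (and deg r < deg g), so g ∤ f, i.e. f ∉ (g).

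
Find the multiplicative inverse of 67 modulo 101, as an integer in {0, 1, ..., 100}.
Apply the extended Euclidean algorithm to (101, 67), tracking rows (r, s, t) with s·101 + t·67 = r. Each division r_prev = q·r_cur + r_new produces the new row as (previous row) − q·(current row):
  row A: (101, 1, 0)   [1·101 + 0·67 = 101]
  row B: (67, 0, 1)   [0·101 + 1·67 = 67]
  101 = 1·67 + 34   → row C = row A − 1·row B = (34, 1, −1)   [check: 1·101 − 1·67 = 34]
  67 = 1·34 + 33   → row D = row B − 1·row C = (33, −1, 2)   [check: −1·101 + 2·67 = 33]
  34 = 1·33 + 1   → row E = row C − 1·row D = (1, 2, −3)   [check: 2·101 − 3·67 = 1]
  33 = 33·1 + 0   → remainder 0, stop. gcd = 1 (last nonzero row E).
The gcd is 1, so 67 is invertible mod 101. The last nonzero row gives 2·101 − 3·67 = 1, so t = −3. So 67^(−1) ≡ −3 ≡ 98 (mod 101). Verify: 67 · 98 = 6566 ≡ 1 (mod 101). ✓

Final answer: 67^(−1) ≡ 98 (mod 101)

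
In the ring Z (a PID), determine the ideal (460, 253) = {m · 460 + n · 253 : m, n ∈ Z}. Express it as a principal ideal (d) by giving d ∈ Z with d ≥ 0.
In the PID Z, (a, b) is generated by gcd(a, b). Compute gcd(460, 253) with the extended Euclidean algorithm, tracking rows (r, s, t) with s·460 + t·253 = r:
  row A: (460, 1, 0)   [1·460 + 0·253 = 460]
  row B: (253, 0, 1)   [0·460 + 1·253 = 253]
  460 = 1·253 + 207   → row C = row A − 1·row B = (207, 1, −1)   [check: 1·460 − 1·253 = 207]
  253 = 1·207 + 46   → row D = row B − 1·row C = (46, −1, 2)   [check: −1·460 + 2·253 = 46]
  207 = 4·46 + 23   → row E = row C − 4·row D = (23, 5, −9)   [check: 5·460 − 9·253 = 23]
  46 = 2·23 + 0   → remainder 0, stop. gcd = 23 (last nonzero row E).
So gcd(460, 253) = 23, with Bézout identity 5·460 − 9·253 = 23. Containment (⊇): the Bézout identity exhibits 23 as an element of (460, 253), giving (23) ⊆ (460, 253). Containment (⊆): since 23 | 460 and 23 | 253 (460 = 23·20, 253 = 23·11), every Z-linear combination of 460 and 253 is divisible by 23, so (460, 253) ⊆ (23). Therefore (460, 253) = (23), d = 23.

Final answer: (460, 253) = (23); d = 23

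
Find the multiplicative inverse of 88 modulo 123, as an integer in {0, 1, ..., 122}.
88^(−1) ≡ 7 (mod 123)

Apply the extended Euclidean algorithm to (123, 88), tracking rows (r, s, t) with s·123 + t·88 = r. Each division r_prev = q·r_cur + r_new produces the new row as (previous row) − q·(current row):
  row A: (123, 1, 0)   [1·123 + 0·88 = 123]
  row B: (88, 0, 1)   [0·123 + 1·88 = 88]
  123 = 1·88 + 35   → row C = row A − 1·row B = (35, 1, −1)   [check: 1·123 − 1·88 = 35]
  88 = 2·35 + 18   → row D = row B − 2·row C = (18, −2, 3)   [check: −2·123 + 3·88 = 18]
  35 = 1·18 + 17   → row E = row C − 1·row D = (17, 3, −4)   [check: 3·123 − 4·88 = 17]
  18 = 1·17 + 1   → row F = row D − 1·row E = (1, −5, 7)   [check: −5·123 + 7·88 = 1]
  17 = 17·1 + 0   → remainder 0, stop. gcd = 1 (last nonzero row F).
The gcd is 1, so 88 is invertible mod 123. The last nonzero row gives −5·123 + 7·88 = 1, so t = 7. So 88^(−1) ≡ 7 (mod 123). Verify: 88 · 7 = 616 ≡ 1 (mod 123). ✓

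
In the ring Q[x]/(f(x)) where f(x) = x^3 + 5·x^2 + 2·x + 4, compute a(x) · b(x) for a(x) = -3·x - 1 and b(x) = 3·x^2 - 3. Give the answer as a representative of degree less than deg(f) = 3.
First multiply in Q[x] without reducing: a · b = -9·x^3 - 3·x^2 + 9·x + 3. Now divide by f(x) = x^3 + 5·x^2 + 2·x + 4, eliminating the leading term at each step:
  leading term -9·x^3: subtract (-9)·f(x) = -9·x^3 - 45·x^2 - 18·x - 36, leaving 42·x^2 + 27·x + 39
The degree is now < 3, so this is the remainder. Hence a · b ≡ 42·x^2 + 27·x + 39 in Q[x]/(f).

Final answer: a · b ≡ 42·x^2 + 27·x + 39 (mod f(x))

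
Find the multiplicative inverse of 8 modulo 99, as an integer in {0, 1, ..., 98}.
8^(−1) ≡ 62 (mod 99)

Apply the extended Euclidean algorithm to (99, 8), tracking rows (r, s, t) with s·99 + t·8 = r. Each division r_prev = q·r_cur + r_new produces the new row as (previous row) − q·(current row):
  row A: (99, 1, 0)   [1·99 + 0·8 = 99]
  row B: (8, 0, 1)   [0·99 + 1·8 = 8]
  99 = 12·8 + 3   → row C = row A − 12·row B = (3, 1, −12)   [check: 1·99 − 12·8 = 3]
  8 = 2·3 + 2   → row D = row B − 2·row C = (2, −2, 25)   [check: −2·99 + 25·8 = 2]
  3 = 1·2 + 1   → row E = row C − 1·row D = (1, 3, −37)   [check: 3·99 − 37·8 = 1]
  2 = 2·1 + 0   → remainder 0, stop. gcd = 1 (last nonzero row E).
The gcd is 1, so 8 is invertible mod 99. The last nonzero row gives 3·99 − 37·8 = 1, so t = −37. So 8^(−1) ≡ −37 ≡ 62 (mod 99). Verify: 8 · 62 = 496 ≡ 1 (mod 99). ✓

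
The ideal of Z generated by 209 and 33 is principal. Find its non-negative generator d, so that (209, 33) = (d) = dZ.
In the PID Z, (a, b) is generated by gcd(a, b). Compute gcd(209, 33) with the extended Euclidean algorithm, tracking rows (r, s, t) with s·209 + t·33 = r:
  row A: (209, 1, 0)   [1·209 + 0·33 = 209]
  row B: (33, 0, 1)   [0·209 + 1·33 = 33]
  209 = 6·33 + 11   → row C = row A − 6·row B = (11, 1, −6)   [check: 1·209 − 6·33 = 11]
  33 = 3·11 + 0   → remainder 0, stop. gcd = 11 (last nonzero row C).
So gcd(209, 33) = 11, with Bézout identity 1·209 − 6·33 = 11. Containment (⊇): the Bézout identity exhibits 11 as an element of (209, 33), giving (11) ⊆ (209, 33). Containment (⊆): since 11 | 209 and 11 | 33 (209 = 11·19, 33 = 11·3), every Z-linear combination of 209 and 33 is divisible by 11, so (209, 33) ⊆ (11). Therefore (209, 33) = (11), d = 11.

Final answer: (209, 33) = (11); d = 11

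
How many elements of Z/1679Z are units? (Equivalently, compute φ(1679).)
An element a ∈ Z/1679Z is a unit iff gcd(a, 1679) = 1, so the number of units is φ(1679). φ is multiplicative, with φ(p^e) = p^e − p^(e−1). Factorise 1679 = 23 · 73. Then
  φ(1679) = (23 − 1) · (73 − 1) = 22 · 72 = 1584.

Final answer: Z/1679Z has φ(1679) = 1584 units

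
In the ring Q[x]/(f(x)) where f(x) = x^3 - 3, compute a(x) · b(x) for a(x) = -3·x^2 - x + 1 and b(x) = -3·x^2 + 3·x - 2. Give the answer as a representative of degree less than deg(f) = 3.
First multiply in Q[x] without reducing: a · b = 9·x^4 - 6·x^3 + 5·x - 2. Now divide by f(x) = x^3 - 3, eliminating the leading term at each step:
  leading term 9·x^4: subtract (9·x)·f(x) = 9·x^4 - 27·x, leaving -6·x^3 + 32·x - 2
  leading term -6·x^3: subtract (-6)·f(x) = 18 - 6·x^3, leaving 32·x - 20
The degree is now < 3, so this is the remainder. Hence a · b ≡ 32·x - 20 in Q[x]/(f).

Final answer: a · b ≡ 32·x - 20 (mod f(x))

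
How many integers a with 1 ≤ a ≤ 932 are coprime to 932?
The number of a ∈ {1, ..., 932} with gcd(a, 932) = 1 is by definition Euler's totient φ(932). φ is multiplicative, with φ(p^e) = p^e − p^(e−1). Factorise 932 = 2^2 · 233. Then
  φ(932) = (2^2 − 2^1) · (233 − 1) = 2 · 232 = 464.
So there are 464 such integers.

Final answer: 464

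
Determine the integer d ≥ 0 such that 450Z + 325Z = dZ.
(450, 325) = (25); d = 25

In the PID Z, (a, b) is generated by gcd(a, b). Compute gcd(450, 325) with the extended Euclidean algorithm, tracking rows (r, s, t) with s·450 + t·325 = r:
  row A: (450, 1, 0)   [1·450 + 0·325 = 450]
  row B: (325, 0, 1)   [0·450 + 1·325 = 325]
  450 = 1·325 + 125   → row C = row A − 1·row B = (125, 1, −1)   [check: 1·450 − 1·325 = 125]
  325 = 2·125 + 75   → row D = row B − 2·row C = (75, −2, 3)   [check: −2·450 + 3·325 = 75]
  125 = 1·75 + 50   → row E = row C − 1·row D = (50, 3, −4)   [check: 3·450 − 4·325 = 50]
  75 = 1·50 + 25   → row F = row D − 1·row E = (25, −5, 7)   [check: −5·450 + 7·325 = 25]
  50 = 2·25 + 0   → remainder 0, stop. gcd = 25 (last nonzero row F).
So gcd(450, 325) = 25, with Bézout identity −5·450 + 7·325 = 25. Containment (⊇): the Bézout identity exhibits 25 as an element of (450, 325), giving (25) ⊆ (450, 325). Containment (⊆): since 25 | 450 and 25 | 325 (450 = 25·18, 325 = 25·13), every Z-linear combination of 450 and 325 is divisible by 25, so (450, 325) ⊆ (25). Therefore (450, 325) = (25), d = 25.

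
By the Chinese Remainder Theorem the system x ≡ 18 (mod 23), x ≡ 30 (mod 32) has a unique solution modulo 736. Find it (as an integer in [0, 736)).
The moduli 23, 32 are pairwise coprime, so by the CRT there is a unique solution mod 23·32 = 736.
Solve by successive substitution. Start with x ≡ 18 (mod 23).
  Combine with x ≡ 30 (mod 32): write x = 18 + 23·t and require 18 + 23·t ≡ 30 (mod 32), i.e. 23·t ≡ 30 − 18 ≡ 12 (mod 32). Since 23^(−1) ≡ 7 (mod 32), t ≡ 7·12 ≡ 20 (mod 32). So x ≡ 18 + 23·20 = 478 (mod 736).
Unique solution in [0, 736): x = 478.

Final answer: x ≡ 478 (mod 736); the representative in [0, 736) is 478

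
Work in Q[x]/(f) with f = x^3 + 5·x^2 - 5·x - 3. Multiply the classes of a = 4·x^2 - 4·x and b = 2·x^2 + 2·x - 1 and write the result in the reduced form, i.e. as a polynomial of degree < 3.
a · b ≡ 228·x^2 - 172·x - 120 (mod f(x))

First multiply in Q[x] without reducing: a · b = 8·x^4 - 12·x^2 + 4·x. Now divide by f(x) = x^3 + 5·x^2 - 5·x - 3, eliminating the leading term at each step:
  leading term 8·x^4: subtract (8·x)·f(x) = 8·x^4 + 40·x^3 - 40·x^2 - 24·x, leaving -40·x^3 + 28·x^2 + 28·x
  leading term -40·x^3: subtract (-40)·f(x) = -40·x^3 - 200·x^2 + 200·x + 120, leaving 228·x^2 - 172·x - 120
The degree is now < 3, so this is the remainder. Hence a · b ≡ 228·x^2 - 172·x - 120 in Q[x]/(f).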